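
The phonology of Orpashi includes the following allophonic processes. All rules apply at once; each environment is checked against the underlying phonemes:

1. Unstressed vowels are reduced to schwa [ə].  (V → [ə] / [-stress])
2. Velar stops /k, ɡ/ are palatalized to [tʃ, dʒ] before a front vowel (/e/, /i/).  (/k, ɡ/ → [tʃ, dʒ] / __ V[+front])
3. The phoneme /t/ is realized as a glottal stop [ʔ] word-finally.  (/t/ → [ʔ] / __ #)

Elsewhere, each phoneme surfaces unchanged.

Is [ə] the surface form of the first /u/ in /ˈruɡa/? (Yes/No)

No

/u/ (between /r/ and /ɡ/) fails the environment for rule 1, so it stays [u].
The actual realization is [u], not [ə].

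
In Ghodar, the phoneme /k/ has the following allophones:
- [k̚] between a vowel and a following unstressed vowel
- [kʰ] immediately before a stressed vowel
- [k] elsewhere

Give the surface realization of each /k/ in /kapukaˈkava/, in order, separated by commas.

Occurrence 1 (position 1): no conditioning environment matches → elsewhere allophone [k].
Occurrence 2 (position 5): between a vowel and a following unstressed vowel → [k̚].
Occurrence 3 (position 7): immediately before a stressed vowel → [kʰ].

[k], [k̚], [kʰ]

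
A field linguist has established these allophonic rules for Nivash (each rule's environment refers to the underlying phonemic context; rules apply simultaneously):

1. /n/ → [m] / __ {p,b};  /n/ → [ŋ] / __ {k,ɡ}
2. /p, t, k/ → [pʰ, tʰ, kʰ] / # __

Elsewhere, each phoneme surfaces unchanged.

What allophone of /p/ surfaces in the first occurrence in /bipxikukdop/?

[p]

/p/ (between /i/ and /x/) is in the target of rule 2 but the environment (word-initially) is not met → [p].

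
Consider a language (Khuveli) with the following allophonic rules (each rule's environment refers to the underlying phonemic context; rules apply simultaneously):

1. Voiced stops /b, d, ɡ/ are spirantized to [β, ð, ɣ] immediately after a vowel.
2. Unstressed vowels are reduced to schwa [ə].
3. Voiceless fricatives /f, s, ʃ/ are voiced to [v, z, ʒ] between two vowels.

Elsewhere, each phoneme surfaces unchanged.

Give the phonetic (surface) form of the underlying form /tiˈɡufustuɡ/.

/t/ (word-initial): no rule targets it → [t].
/i/ — between /t/ and /ɡ/, in an unstressed syllable — surfaces as [ə] (rule 2).
Rule 1 applies to /ɡ/ (between /i/ and /u/: immediately after a vowel) → [ɣ].
/u/ (between /ɡ/ and /f/): rule 2 targets it, but not in an unstressed syllable → unchanged [u].
/f/ meets the environment for rule 3 (between two vowels) → [v].
/u/ meets the environment for rule 2 (in an unstressed syllable) → [ə].
/s/ (between /u/ and /t/) is in the target of rule 3 but the environment (between two vowels) is not met → [s].
/t/ (between /s/ and /u/): no rule targets it → [t].
Rule 2 applies to /u/ (between /t/ and /ɡ/: in an unstressed syllable) → [ə].
/ɡ/ (word-final): immediately after a vowel, so rule 1 applies → [ɣ].

[təˈɣuvəstəɣ]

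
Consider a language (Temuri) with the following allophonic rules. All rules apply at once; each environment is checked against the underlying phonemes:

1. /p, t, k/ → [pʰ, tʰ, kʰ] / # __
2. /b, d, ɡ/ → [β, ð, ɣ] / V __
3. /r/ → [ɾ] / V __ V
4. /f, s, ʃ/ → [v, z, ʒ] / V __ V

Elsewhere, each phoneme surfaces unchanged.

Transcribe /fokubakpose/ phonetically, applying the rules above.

/f/ (word-initial) is in the target of rule 4 but the environment (between two vowels) is not met → [f].
/o/ stays [o].
/k/ (between /o/ and /u/) is in the target of rule 1 but the environment (word-initially) is not met → [k].
/u/ — not in any rule's target class → [u].
/b/ — between /u/ and /a/, immediately after a vowel — surfaces as [β] (rule 2).
/a/ (between /b/ and /k/) is unaffected → [a].
/k/ (between /a/ and /p/): rule 1 targets it, but not word-initially → unchanged [k].
/p/ — between /k/ and /o/; rule 1 does not apply here → [p].
/o/ (between /p/ and /s/) is unaffected → [o].
Rule 4 applies to /s/ (between /o/ and /e/: between two vowels) → [z].
/e/ (word-final) is unaffected → [e].

[fokuβakpoze]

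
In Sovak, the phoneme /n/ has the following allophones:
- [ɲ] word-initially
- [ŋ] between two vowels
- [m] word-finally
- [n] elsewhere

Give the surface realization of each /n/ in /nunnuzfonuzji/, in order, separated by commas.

Occurrence 1 (position 1): word-initially → [ɲ].
Occurrence 2 (position 3): no conditioning environment matches → elsewhere allophone [n].
Occurrence 3 (position 4): no conditioning environment matches → elsewhere allophone [n].
Occurrence 4 (position 9): between two vowels → [ŋ].

[ɲ], [n], [n], [ŋ]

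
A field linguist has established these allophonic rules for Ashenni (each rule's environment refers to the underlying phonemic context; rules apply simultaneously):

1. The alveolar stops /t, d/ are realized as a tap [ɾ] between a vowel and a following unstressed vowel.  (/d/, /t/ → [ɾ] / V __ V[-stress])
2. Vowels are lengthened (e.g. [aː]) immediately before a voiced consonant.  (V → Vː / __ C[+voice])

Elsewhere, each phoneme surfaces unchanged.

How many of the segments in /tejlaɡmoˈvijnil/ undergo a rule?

Segments that undergo a rule: /e/ → [eː] (rule 2); /a/ → [aː] (rule 2); /o/ → [oː] (rule 2); /i/ → [iː] (rule 2); /i/ → [iː] (rule 2).
All other segments surface unchanged.

5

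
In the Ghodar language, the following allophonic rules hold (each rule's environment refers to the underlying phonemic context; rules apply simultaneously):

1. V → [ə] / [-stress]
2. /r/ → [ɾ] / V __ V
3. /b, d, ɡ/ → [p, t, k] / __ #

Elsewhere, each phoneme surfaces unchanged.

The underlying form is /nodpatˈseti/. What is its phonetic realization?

[nədpətˈsetə]

/o/ meets the environment for rule 1 (in an unstressed syllable) → [ə].
/d/ — between /o/ and /p/; rule 3 does not apply here → [d].
/a/ — between /p/ and /t/, in an unstressed syllable — surfaces as [ə] (rule 1).
/e/ — between /s/ and /t/; rule 1 does not apply here → [e].
Rule 1 applies to /i/ (word-final: in an unstressed syllable) → [ə].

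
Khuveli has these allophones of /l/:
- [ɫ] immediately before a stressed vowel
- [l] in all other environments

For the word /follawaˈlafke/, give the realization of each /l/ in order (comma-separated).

Occurrence 1 (position 3): no conditioning environment matches → elsewhere allophone [l].
Occurrence 2 (position 4): no conditioning environment matches → elsewhere allophone [l].
Occurrence 3 (position 8): immediately before a stressed vowel → [ɫ].

[l], [l], [ɫ]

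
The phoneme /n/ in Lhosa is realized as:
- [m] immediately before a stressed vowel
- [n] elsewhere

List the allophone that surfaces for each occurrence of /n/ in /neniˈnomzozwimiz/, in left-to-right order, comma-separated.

Occurrence 1 (position 1): no conditioning environment matches → elsewhere allophone [n].
Occurrence 2 (position 3): no conditioning environment matches → elsewhere allophone [n].
Occurrence 3 (position 5): immediately before a stressed vowel → [m].

[n], [n], [m]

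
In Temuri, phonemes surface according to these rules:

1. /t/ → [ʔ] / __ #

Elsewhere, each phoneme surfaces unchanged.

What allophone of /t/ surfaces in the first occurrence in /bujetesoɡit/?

[t]

/t/ (between /e/ and /e/) is in the target of rule 1 but the environment (word-finally) is not met → [t].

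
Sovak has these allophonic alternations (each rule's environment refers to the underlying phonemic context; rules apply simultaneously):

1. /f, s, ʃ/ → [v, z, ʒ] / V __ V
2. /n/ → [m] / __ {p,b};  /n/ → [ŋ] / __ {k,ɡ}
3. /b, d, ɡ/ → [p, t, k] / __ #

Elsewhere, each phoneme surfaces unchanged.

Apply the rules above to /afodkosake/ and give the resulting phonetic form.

/f/ meets the environment for rule 1 (between two vowels) → [v].
/d/ (between /o/ and /k/) is in the target of rule 3 but the environment (word-finally) is not met → [d].
Rule 1 applies to /s/ (between /o/ and /a/: between two vowels) → [z].

[avodkozake]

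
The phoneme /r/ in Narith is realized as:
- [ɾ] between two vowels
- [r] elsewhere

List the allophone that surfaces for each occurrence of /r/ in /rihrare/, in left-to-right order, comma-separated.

Occurrence 1 (position 1): no conditioning environment matches → elsewhere allophone [r].
Occurrence 2 (position 4): no conditioning environment matches → elsewhere allophone [r].
Occurrence 3 (position 6): between two vowels → [ɾ].

[r], [r], [ɾ]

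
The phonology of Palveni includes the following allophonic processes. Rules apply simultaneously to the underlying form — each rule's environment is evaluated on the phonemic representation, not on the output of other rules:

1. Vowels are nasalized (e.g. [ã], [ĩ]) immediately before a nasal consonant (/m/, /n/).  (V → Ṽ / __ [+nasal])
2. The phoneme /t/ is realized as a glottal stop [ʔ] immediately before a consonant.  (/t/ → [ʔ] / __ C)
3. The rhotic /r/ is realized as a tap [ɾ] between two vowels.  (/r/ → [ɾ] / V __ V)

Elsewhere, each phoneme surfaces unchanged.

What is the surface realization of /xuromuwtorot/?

/x/ stays [x].
/u/ (between /x/ and /r/): rule 1 targets it, but not before a nasal consonant → unchanged [u].
Rule 3 applies to /r/ (between /u/ and /o/: between two vowels) → [ɾ].
/o/ (between /r/ and /m/): before a nasal consonant, so rule 1 applies → [õ].
/m/ (between /o/ and /u/): no rule targets it → [m].
/u/ (between /m/ and /w/) fails the environment for rule 1, so it stays [u].
/w/ (between /u/ and /t/) is unaffected → [w].
/t/ (between /w/ and /o/) fails the environment for rule 2, so it stays [t].
/o/ (between /t/ and /r/): rule 1 targets it, but not before a nasal consonant → unchanged [o].
Rule 3 applies to /r/ (between /o/ and /o/: between two vowels) → [ɾ].
/o/ (between /r/ and /t/) fails the environment for rule 1, so it stays [o].
/t/ — word-final; rule 2 does not apply here → [t].

[xuɾõmuwtoɾot]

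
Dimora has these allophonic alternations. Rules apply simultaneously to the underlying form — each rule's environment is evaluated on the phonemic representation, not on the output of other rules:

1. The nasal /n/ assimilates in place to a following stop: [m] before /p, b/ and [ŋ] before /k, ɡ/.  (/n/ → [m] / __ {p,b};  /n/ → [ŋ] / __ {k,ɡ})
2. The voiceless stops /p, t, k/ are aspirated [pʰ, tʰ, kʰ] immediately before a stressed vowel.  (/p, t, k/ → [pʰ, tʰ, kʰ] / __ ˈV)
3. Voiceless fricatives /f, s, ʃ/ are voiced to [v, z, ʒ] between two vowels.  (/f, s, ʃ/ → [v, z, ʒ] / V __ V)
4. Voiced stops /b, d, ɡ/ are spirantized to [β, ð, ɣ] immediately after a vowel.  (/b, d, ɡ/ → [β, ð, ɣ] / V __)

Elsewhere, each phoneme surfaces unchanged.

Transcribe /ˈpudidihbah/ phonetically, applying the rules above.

/p/ (word-initial): immediately before a stressed vowel, so rule 2 applies → [pʰ].
/u/ (between /p/ and /d/): no rule targets it → [u].
/d/ (between /u/ and /i/): immediately after a vowel, so rule 4 applies → [ð].
/i/ (between /d/ and /d/) is unaffected → [i].
/d/ meets the environment for rule 4 (immediately after a vowel) → [ð].
/i/ — not in any rule's target class → [i].
/h/ stays [h].
/b/ (between /h/ and /a/) fails the environment for rule 4, so it stays [b].
/a/ (between /b/ and /h/) is unaffected → [a].
/h/ (word-final) is unaffected → [h].

[ˈpʰuðiðihbah]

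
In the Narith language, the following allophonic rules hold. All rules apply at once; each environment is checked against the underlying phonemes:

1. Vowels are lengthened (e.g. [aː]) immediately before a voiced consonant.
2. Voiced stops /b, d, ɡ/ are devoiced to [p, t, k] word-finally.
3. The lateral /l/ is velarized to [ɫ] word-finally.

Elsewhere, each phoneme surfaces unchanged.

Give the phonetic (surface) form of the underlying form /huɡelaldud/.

[huːɡeːlaːlduːt]

/h/ (word-initial): no rule targets it → [h].
/u/ (between /h/ and /ɡ/) occurs before a voiced consonant → [uː] by rule 1.
/ɡ/ (between /u/ and /e/) fails the environment for rule 2, so it stays [ɡ].
/e/ — between /ɡ/ and /l/, before a voiced consonant — surfaces as [eː] (rule 1).
/l/ (between /e/ and /a/) is in the target of rule 3 but the environment (word-finally) is not met → [l].
/a/ (between /l/ and /l/) occurs before a voiced consonant → [aː] by rule 1.
/l/ (between /a/ and /d/) is in the target of rule 3 but the environment (word-finally) is not met → [l].
/d/ (between /l/ and /u/) is in the target of rule 2 but the environment (word-finally) is not met → [d].
/u/ (between /d/ and /d/) occurs before a voiced consonant → [uː] by rule 1.
/d/ — word-final, word-finally — surfaces as [t] (rule 2).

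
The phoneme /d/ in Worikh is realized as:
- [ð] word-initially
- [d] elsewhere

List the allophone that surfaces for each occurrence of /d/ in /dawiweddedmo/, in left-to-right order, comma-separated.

[ð], [d], [d], [d]

Occurrence 1 (position 1): word-initially → [ð].
Occurrence 2 (position 7): no conditioning environment matches → elsewhere allophone [d].
Occurrence 3 (position 8): no conditioning environment matches → elsewhere allophone [d].
Occurrence 4 (position 10): no conditioning environment matches → elsewhere allophone [d].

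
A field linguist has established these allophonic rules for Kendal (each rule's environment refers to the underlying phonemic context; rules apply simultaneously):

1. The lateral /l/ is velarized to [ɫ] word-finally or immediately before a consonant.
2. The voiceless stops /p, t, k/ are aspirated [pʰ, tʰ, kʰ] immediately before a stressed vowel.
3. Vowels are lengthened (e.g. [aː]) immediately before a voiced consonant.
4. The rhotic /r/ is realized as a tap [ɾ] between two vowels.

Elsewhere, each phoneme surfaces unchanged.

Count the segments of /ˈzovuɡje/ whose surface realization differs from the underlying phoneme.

2

Segments that undergo a rule: /o/ → [oː] (rule 3); /u/ → [uː] (rule 3).
All other segments surface unchanged.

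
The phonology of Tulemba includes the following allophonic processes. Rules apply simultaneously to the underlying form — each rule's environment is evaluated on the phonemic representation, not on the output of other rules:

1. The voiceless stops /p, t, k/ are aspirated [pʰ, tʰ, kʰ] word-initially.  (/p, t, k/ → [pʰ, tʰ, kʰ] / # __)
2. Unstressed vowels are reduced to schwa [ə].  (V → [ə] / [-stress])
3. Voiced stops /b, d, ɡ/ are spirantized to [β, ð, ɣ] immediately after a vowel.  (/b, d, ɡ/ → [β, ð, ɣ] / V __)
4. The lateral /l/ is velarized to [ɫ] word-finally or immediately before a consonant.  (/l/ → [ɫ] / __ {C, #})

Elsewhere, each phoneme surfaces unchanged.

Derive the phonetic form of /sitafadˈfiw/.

[sətəfəðˈfiw]

/s/ (word-initial) is unaffected → [s].
/i/ meets the environment for rule 2 (in an unstressed syllable) → [ə].
/t/ (between /i/ and /a/) fails the environment for rule 1, so it stays [t].
/a/ meets the environment for rule 2 (in an unstressed syllable) → [ə].
/f/ (between /a/ and /a/): no rule targets it → [f].
Rule 2 applies to /a/ (between /f/ and /d/: in an unstressed syllable) → [ə].
/d/ (between /a/ and /f/) occurs immediately after a vowel → [ð] by rule 3.
/f/ (between /d/ and /i/): no rule targets it → [f].
/i/ — between /f/ and /w/; rule 2 does not apply here → [i].
/w/ (word-final) is unaffected → [w].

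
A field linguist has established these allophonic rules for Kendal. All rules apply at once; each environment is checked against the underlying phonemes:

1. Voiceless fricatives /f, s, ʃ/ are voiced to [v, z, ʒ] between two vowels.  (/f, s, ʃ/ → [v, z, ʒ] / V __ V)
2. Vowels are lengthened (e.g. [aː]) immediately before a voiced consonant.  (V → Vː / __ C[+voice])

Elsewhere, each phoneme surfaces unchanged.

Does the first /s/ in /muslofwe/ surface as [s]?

/s/ (between /u/ and /l/): rule 1 targets it, but not between two vowels → unchanged [s].
The actual realization is [s], which matches [s].

Yes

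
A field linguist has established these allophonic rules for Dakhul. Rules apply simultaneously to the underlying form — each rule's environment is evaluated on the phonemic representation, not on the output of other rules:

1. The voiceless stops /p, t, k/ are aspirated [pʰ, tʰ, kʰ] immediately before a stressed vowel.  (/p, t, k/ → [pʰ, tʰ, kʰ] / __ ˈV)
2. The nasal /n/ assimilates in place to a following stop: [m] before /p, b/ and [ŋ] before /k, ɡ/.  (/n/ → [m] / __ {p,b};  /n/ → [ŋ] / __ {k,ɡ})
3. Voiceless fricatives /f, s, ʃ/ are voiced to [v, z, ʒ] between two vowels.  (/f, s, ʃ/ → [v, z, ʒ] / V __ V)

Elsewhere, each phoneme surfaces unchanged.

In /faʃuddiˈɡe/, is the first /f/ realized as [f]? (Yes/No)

/f/ (word-initial): rule 3 targets it, but not between two vowels → unchanged [f].
The actual realization is [f], which matches [f].

Yes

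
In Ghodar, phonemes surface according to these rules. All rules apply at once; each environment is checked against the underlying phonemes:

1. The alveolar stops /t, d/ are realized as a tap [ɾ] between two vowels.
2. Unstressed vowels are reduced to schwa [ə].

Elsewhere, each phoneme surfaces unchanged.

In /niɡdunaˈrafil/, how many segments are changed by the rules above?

4

Segments that undergo a rule: /i/ → [ə] (rule 2); /u/ → [ə] (rule 2); /a/ → [ə] (rule 2); /i/ → [ə] (rule 2).
All other segments surface unchanged.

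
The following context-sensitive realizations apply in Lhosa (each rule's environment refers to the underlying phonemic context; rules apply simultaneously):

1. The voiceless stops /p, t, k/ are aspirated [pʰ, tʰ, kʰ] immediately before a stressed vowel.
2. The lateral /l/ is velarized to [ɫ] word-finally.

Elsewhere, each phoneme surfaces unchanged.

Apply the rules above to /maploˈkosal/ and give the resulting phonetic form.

/m/ (word-initial): no rule targets it → [m].
/a/ (between /m/ and /p/): no rule targets it → [a].
/p/ — between /a/ and /l/; rule 1 does not apply here → [p].
/l/ (between /p/ and /o/) is in the target of rule 2 but the environment (word-finally) is not met → [l].
/o/ (between /l/ and /k/) is unaffected → [o].
/k/ — between /o/ and /o/, immediately before a stressed vowel — surfaces as [kʰ] (rule 1).
/o/ stays [o].
/s/ (between /o/ and /a/) is unaffected → [s].
/a/ stays [a].
Rule 2 applies to /l/ (word-final: word-finally) → [ɫ].

[maploˈkʰosaɫ]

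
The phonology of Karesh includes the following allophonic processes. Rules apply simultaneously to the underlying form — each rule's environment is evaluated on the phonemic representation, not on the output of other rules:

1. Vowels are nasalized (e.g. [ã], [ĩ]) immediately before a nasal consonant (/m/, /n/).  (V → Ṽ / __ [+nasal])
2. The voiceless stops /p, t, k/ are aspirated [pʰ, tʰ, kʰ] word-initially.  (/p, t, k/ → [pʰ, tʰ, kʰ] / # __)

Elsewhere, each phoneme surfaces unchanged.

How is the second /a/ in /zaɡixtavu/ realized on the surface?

[a]

/a/ (between /t/ and /v/) is in the target of rule 1 but the environment (before a nasal consonant) is not met → [a].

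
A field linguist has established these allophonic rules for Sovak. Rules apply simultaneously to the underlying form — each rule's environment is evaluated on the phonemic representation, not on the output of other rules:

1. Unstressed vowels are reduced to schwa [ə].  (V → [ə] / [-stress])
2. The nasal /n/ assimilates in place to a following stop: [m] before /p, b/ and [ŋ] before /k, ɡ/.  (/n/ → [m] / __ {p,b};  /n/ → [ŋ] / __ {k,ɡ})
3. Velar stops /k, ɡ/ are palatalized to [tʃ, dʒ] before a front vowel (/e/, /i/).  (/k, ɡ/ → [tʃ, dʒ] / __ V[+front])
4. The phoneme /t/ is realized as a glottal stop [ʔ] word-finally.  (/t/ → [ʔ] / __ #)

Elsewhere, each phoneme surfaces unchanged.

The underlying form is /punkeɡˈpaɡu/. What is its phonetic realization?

[pəŋtʃəɡˈpaɡə]

/u/ — between /p/ and /n/, in an unstressed syllable — surfaces as [ə] (rule 1).
/n/ meets the environment for rule 2 (before a labial or velar stop) → [ŋ].
/k/ (between /n/ and /e/) occurs before a front vowel → [tʃ] by rule 3.
Rule 1 applies to /e/ (between /k/ and /ɡ/: in an unstressed syllable) → [ə].
/ɡ/ (between /e/ and /p/) fails the environment for rule 3, so it stays [ɡ].
/a/ — between /p/ and /ɡ/; rule 1 does not apply here → [a].
/ɡ/ (between /a/ and /u/) fails the environment for rule 3, so it stays [ɡ].
/u/ meets the environment for rule 1 (in an unstressed syllable) → [ə].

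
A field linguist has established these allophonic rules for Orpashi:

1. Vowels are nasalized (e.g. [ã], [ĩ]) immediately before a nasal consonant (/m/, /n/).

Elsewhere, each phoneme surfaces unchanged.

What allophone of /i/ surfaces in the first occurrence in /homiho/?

/i/ — between /m/ and /h/; rule 1 does not apply here → [i].

[i]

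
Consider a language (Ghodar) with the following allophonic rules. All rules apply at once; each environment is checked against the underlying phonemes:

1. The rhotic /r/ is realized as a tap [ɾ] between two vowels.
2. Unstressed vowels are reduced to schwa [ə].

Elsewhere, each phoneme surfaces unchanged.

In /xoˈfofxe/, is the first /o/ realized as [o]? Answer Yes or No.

/o/ (between /x/ and /f/): in an unstressed syllable, so rule 2 applies → [ə].
The actual realization is [ə], not [o].

No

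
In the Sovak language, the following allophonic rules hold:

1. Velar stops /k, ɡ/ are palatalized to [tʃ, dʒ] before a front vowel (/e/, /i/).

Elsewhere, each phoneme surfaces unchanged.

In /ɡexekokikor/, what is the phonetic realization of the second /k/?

[tʃ]

/k/ (between /o/ and /i/) occurs before a front vowel → [tʃ] by rule 1.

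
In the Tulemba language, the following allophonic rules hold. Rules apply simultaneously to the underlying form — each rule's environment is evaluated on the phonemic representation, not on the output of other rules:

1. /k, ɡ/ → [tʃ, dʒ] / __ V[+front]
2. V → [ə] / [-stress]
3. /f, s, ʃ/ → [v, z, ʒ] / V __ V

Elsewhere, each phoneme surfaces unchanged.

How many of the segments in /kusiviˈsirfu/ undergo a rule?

Segments that undergo a rule: /u/ → [ə] (rule 2); /s/ → [z] (rule 3); /i/ → [ə] (rule 2); /i/ → [ə] (rule 2); /s/ → [z] (rule 3); /u/ → [ə] (rule 2).
All other segments surface unchanged.

6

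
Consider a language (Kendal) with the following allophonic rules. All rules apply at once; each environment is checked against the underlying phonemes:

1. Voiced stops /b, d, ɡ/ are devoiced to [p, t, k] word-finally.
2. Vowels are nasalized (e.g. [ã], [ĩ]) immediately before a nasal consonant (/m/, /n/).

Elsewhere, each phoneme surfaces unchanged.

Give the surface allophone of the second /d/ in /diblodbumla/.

/d/ (between /o/ and /b/) fails the environment for rule 1, so it stays [d].

[d]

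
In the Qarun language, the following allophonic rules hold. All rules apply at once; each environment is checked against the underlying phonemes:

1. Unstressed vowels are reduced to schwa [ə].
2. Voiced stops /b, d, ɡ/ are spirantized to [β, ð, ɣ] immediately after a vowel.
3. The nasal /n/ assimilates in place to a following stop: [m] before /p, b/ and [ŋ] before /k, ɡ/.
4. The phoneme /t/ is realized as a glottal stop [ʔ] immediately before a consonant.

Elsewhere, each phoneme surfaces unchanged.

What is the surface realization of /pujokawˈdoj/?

[pəjəkəwˈdoj]

/p/ — not in any rule's target class → [p].
Rule 1 applies to /u/ (between /p/ and /j/: in an unstressed syllable) → [ə].
/j/ (between /u/ and /o/): no rule targets it → [j].
Rule 1 applies to /o/ (between /j/ and /k/: in an unstressed syllable) → [ə].
/k/ stays [k].
Rule 1 applies to /a/ (between /k/ and /w/: in an unstressed syllable) → [ə].
/w/ (between /a/ and /d/) is unaffected → [w].
/d/ (between /w/ and /o/) fails the environment for rule 2, so it stays [d].
/o/ (between /d/ and /j/): rule 1 targets it, but not in an unstressed syllable → unchanged [o].
/j/ stays [j].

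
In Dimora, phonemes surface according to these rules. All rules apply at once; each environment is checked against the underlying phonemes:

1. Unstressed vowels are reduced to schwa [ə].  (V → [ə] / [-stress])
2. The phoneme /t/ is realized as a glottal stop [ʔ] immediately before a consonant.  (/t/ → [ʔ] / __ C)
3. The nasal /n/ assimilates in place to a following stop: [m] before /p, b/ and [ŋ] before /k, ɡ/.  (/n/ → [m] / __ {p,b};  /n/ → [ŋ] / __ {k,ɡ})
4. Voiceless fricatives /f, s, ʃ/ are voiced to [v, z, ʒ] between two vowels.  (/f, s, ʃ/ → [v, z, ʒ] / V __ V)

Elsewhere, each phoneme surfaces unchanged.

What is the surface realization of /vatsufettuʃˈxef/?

/v/ (word-initial): no rule targets it → [v].
/a/ — between /v/ and /t/, in an unstressed syllable — surfaces as [ə] (rule 1).
/t/ (between /a/ and /s/): immediately before a consonant, so rule 2 applies → [ʔ].
/s/ (between /t/ and /u/): rule 4 targets it, but not between two vowels → unchanged [s].
Rule 1 applies to /u/ (between /s/ and /f/: in an unstressed syllable) → [ə].
/f/ (between /u/ and /e/): between two vowels, so rule 4 applies → [v].
/e/ meets the environment for rule 1 (in an unstressed syllable) → [ə].
/t/ (between /e/ and /t/) occurs immediately before a consonant → [ʔ] by rule 2.
/t/ — between /t/ and /u/; rule 2 does not apply here → [t].
Rule 1 applies to /u/ (between /t/ and /ʃ/: in an unstressed syllable) → [ə].
/ʃ/ (between /u/ and /x/): rule 4 targets it, but not between two vowels → unchanged [ʃ].
/x/ (between /ʃ/ and /e/): no rule targets it → [x].
/e/ (between /x/ and /f/): rule 1 targets it, but not in an unstressed syllable → unchanged [e].
/f/ — word-final; rule 4 does not apply here → [f].

[vəʔsəvəʔtəʃˈxef]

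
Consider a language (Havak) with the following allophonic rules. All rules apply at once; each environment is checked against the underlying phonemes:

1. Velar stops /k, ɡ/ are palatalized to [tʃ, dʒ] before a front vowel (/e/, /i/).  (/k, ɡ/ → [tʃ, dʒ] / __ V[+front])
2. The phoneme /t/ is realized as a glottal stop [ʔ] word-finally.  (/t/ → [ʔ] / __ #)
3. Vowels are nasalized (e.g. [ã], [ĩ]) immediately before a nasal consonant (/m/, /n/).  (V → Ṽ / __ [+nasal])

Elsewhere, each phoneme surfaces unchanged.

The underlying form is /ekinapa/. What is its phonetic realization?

[etʃĩnapa]

/e/ (word-initial) fails the environment for rule 3, so it stays [e].
/k/ (between /e/ and /i/): before a front vowel, so rule 1 applies → [tʃ].
/i/ meets the environment for rule 3 (before a nasal consonant) → [ĩ].
/n/ (between /i/ and /a/) is unaffected → [n].
/a/ (between /n/ and /p/) fails the environment for rule 3, so it stays [a].
/p/ (between /a/ and /a/) is unaffected → [p].
/a/ (word-final): rule 3 targets it, but not before a nasal consonant → unchanged [a].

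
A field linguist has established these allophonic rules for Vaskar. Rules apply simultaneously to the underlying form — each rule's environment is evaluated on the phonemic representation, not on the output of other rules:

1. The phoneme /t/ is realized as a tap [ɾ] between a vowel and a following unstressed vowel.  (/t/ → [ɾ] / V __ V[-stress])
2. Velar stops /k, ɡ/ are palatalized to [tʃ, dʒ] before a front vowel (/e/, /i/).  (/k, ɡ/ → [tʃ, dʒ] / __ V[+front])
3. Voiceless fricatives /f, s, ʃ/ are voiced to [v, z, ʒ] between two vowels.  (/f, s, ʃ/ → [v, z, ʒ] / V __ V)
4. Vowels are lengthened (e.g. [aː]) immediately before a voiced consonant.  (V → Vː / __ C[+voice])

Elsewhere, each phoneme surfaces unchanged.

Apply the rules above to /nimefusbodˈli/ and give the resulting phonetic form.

[niːmevusboːdˈli]

/n/ — not in any rule's target class → [n].
/i/ (between /n/ and /m/): before a voiced consonant, so rule 4 applies → [iː].
/m/ stays [m].
/e/ (between /m/ and /f/): rule 4 targets it, but not before a voiced consonant → unchanged [e].
/f/ (between /e/ and /u/) occurs between two vowels → [v] by rule 3.
/u/ (between /f/ and /s/) is in the target of rule 4 but the environment (before a voiced consonant) is not met → [u].
/s/ (between /u/ and /b/) is in the target of rule 3 but the environment (between two vowels) is not met → [s].
/b/ (between /s/ and /o/): no rule targets it → [b].
Rule 4 applies to /o/ (between /b/ and /d/: before a voiced consonant) → [oː].
/d/ stays [d].
/l/ (between /d/ and /i/) is unaffected → [l].
/i/ (word-final) fails the environment for rule 4, so it stays [i].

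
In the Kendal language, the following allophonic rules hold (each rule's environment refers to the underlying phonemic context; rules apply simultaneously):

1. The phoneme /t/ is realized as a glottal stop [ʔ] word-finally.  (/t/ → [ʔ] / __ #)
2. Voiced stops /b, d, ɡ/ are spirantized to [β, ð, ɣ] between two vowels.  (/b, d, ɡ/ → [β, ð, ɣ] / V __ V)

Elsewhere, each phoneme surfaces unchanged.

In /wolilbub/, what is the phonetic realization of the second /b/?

[b]

/b/ — word-final; rule 2 does not apply here → [b].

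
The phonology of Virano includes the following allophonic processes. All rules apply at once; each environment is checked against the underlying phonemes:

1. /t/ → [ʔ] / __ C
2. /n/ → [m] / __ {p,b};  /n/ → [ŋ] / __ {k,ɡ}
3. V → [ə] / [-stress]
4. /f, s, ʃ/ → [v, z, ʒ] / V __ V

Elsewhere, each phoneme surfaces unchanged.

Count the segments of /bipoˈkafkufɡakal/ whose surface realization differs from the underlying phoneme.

Segments that undergo a rule: /i/ → [ə] (rule 3); /o/ → [ə] (rule 3); /u/ → [ə] (rule 3); /a/ → [ə] (rule 3); /a/ → [ə] (rule 3).
All other segments surface unchanged.

5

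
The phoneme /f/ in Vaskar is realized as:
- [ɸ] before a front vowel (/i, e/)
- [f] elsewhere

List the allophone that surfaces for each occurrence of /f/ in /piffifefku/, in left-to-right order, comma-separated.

Occurrence 1 (position 3): no conditioning environment matches → elsewhere allophone [f].
Occurrence 2 (position 4): before a front vowel (/i, e/) → [ɸ].
Occurrence 3 (position 6): before a front vowel (/i, e/) → [ɸ].
Occurrence 4 (position 8): no conditioning environment matches → elsewhere allophone [f].

[f], [ɸ], [ɸ], [f]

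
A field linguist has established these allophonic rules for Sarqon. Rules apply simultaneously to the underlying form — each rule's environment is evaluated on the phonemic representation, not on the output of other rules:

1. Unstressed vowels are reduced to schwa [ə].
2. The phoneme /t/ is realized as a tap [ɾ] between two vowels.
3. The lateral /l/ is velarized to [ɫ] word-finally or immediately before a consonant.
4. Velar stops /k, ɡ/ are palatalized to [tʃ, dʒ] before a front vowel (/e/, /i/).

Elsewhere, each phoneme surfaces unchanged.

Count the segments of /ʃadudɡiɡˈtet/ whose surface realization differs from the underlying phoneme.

Segments that undergo a rule: /a/ → [ə] (rule 1); /u/ → [ə] (rule 1); /ɡ/ → [dʒ] (rule 4); /i/ → [ə] (rule 1).
All other segments surface unchanged.

4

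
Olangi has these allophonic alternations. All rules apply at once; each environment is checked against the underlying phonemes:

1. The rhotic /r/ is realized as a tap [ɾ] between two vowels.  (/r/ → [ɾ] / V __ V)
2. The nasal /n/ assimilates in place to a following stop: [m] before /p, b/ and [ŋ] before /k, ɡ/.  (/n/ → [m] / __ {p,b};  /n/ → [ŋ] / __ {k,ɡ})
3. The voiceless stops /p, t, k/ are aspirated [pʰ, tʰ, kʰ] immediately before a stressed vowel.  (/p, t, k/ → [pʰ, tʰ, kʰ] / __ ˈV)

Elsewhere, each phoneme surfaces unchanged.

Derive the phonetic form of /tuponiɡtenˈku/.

[tuponiɡteŋˈkʰu]

/t/ (word-initial) fails the environment for rule 3, so it stays [t].
/u/ stays [u].
/p/ (between /u/ and /o/) is in the target of rule 3 but the environment (immediately before a stressed vowel) is not met → [p].
/o/ stays [o].
/n/ (between /o/ and /i/) fails the environment for rule 2, so it stays [n].
/i/ (between /n/ and /ɡ/): no rule targets it → [i].
/ɡ/ (between /i/ and /t/) is unaffected → [ɡ].
/t/ (between /ɡ/ and /e/): rule 3 targets it, but not immediately before a stressed vowel → unchanged [t].
/e/ stays [e].
/n/ (between /e/ and /k/): before a labial or velar stop, so rule 2 applies → [ŋ].
Rule 3 applies to /k/ (between /n/ and /u/: immediately before a stressed vowel) → [kʰ].
/u/ (word-final): no rule targets it → [u].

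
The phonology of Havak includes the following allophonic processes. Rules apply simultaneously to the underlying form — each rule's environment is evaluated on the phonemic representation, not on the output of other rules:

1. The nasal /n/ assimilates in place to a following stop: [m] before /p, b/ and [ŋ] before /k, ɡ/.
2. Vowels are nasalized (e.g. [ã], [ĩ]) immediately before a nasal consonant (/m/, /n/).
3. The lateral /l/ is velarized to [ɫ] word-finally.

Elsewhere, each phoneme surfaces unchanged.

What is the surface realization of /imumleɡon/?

[ĩmũmleɡõn]

/i/ (word-initial) occurs before a nasal consonant → [ĩ] by rule 2.
/m/ (between /i/ and /u/) is unaffected → [m].
/u/ meets the environment for rule 2 (before a nasal consonant) → [ũ].
/m/ (between /u/ and /l/) is unaffected → [m].
/l/ — between /m/ and /e/; rule 3 does not apply here → [l].
/e/ (between /l/ and /ɡ/): rule 2 targets it, but not before a nasal consonant → unchanged [e].
/ɡ/ stays [ɡ].
/o/ meets the environment for rule 2 (before a nasal consonant) → [õ].
/n/ — word-final; rule 1 does not apply here → [n].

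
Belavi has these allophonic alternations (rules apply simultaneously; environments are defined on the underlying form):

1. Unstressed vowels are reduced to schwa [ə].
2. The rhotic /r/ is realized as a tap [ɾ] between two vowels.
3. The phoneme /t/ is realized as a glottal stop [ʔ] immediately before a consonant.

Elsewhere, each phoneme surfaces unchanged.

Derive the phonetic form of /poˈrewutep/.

[pəˈɾewətəp]

/p/ stays [p].
/o/ (between /p/ and /r/): in an unstressed syllable, so rule 1 applies → [ə].
/r/ meets the environment for rule 2 (between two vowels) → [ɾ].
/e/ — between /r/ and /w/; rule 1 does not apply here → [e].
/w/ (between /e/ and /u/) is unaffected → [w].
Rule 1 applies to /u/ (between /w/ and /t/: in an unstressed syllable) → [ə].
/t/ (between /u/ and /e/): rule 3 targets it, but not immediately before a consonant → unchanged [t].
/e/ — between /t/ and /p/, in an unstressed syllable — surfaces as [ə] (rule 1).
/p/ (word-final): no rule targets it → [p].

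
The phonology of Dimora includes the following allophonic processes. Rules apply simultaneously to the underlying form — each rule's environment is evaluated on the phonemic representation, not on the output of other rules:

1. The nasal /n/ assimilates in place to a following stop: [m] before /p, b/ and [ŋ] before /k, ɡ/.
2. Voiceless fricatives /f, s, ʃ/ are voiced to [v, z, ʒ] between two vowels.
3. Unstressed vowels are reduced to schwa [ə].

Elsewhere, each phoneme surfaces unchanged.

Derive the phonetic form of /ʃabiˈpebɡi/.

[ʃəbəˈpebɡə]

/ʃ/ (word-initial) is in the target of rule 2 but the environment (between two vowels) is not met → [ʃ].
/a/ meets the environment for rule 3 (in an unstressed syllable) → [ə].
Rule 3 applies to /i/ (between /b/ and /p/: in an unstressed syllable) → [ə].
/e/ (between /p/ and /b/): rule 3 targets it, but not in an unstressed syllable → unchanged [e].
/i/ meets the environment for rule 3 (in an unstressed syllable) → [ə].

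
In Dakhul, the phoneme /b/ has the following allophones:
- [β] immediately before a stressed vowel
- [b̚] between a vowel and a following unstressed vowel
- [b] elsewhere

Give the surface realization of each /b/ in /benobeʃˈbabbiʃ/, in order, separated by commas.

Occurrence 1 (position 1): no conditioning environment matches → elsewhere allophone [b].
Occurrence 2 (position 5): between a vowel and a following unstressed vowel → [b̚].
Occurrence 3 (position 8): immediately before a stressed vowel → [β].
Occurrence 4 (position 10): no conditioning environment matches → elsewhere allophone [b].
Occurrence 5 (position 11): no conditioning environment matches → elsewhere allophone [b].

[b], [b̚], [β], [b], [b]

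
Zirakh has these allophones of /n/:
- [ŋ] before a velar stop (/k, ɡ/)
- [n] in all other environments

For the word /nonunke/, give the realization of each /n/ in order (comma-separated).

Occurrence 1 (position 1): no conditioning environment matches → elsewhere allophone [n].
Occurrence 2 (position 3): no conditioning environment matches → elsewhere allophone [n].
Occurrence 3 (position 5): before a velar stop → [ŋ].

[n], [n], [ŋ]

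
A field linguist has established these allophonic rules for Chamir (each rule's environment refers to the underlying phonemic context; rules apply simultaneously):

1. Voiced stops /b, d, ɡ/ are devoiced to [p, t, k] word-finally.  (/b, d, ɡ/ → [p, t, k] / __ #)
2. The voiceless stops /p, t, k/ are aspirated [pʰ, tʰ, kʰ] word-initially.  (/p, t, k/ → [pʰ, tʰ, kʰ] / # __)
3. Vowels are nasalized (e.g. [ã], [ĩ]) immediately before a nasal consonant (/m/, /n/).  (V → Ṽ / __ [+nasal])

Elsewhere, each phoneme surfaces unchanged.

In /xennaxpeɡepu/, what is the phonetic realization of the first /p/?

/p/ (between /x/ and /e/): rule 2 targets it, but not word-initially → unchanged [p].

[p]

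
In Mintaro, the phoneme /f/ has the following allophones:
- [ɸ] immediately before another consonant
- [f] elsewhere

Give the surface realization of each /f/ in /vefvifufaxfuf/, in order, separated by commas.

[ɸ], [f], [f], [f], [f]

Occurrence 1 (position 3): immediately before another consonant → [ɸ].
Occurrence 2 (position 6): no conditioning environment matches → elsewhere allophone [f].
Occurrence 3 (position 8): no conditioning environment matches → elsewhere allophone [f].
Occurrence 4 (position 11): no conditioning environment matches → elsewhere allophone [f].
Occurrence 5 (position 13): no conditioning environment matches → elsewhere allophone [f].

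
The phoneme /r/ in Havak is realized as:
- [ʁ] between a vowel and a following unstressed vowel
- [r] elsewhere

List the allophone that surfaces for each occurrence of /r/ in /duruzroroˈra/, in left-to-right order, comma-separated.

Occurrence 1 (position 3): between a vowel and a following unstressed vowel → [ʁ].
Occurrence 2 (position 6): no conditioning environment matches → elsewhere allophone [r].
Occurrence 3 (position 8): between a vowel and a following unstressed vowel → [ʁ].
Occurrence 4 (position 10): no conditioning environment matches → elsewhere allophone [r].

[ʁ], [r], [ʁ], [r]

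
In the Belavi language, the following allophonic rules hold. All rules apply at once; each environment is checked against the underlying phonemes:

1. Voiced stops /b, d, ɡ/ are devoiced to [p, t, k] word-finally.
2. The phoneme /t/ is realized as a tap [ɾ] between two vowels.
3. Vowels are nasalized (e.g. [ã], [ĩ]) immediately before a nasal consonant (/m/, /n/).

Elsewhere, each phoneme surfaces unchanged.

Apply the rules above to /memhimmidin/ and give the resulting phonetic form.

/m/ (word-initial): no rule targets it → [m].
/e/ (between /m/ and /m/) occurs before a nasal consonant → [ẽ] by rule 3.
/m/ — not in any rule's target class → [m].
/h/ — not in any rule's target class → [h].
/i/ meets the environment for rule 3 (before a nasal consonant) → [ĩ].
/m/ (between /i/ and /m/): no rule targets it → [m].
/m/ (between /m/ and /i/): no rule targets it → [m].
/i/ (between /m/ and /d/): rule 3 targets it, but not before a nasal consonant → unchanged [i].
/d/ (between /i/ and /i/) fails the environment for rule 1, so it stays [d].
Rule 3 applies to /i/ (between /d/ and /n/: before a nasal consonant) → [ĩ].
/n/ stays [n].

[mẽmhĩmmidĩn]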